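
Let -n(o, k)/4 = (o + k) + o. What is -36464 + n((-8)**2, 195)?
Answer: -37756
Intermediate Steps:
n(o, k) = -8*o - 4*k (n(o, k) = -4*((o + k) + o) = -4*((k + o) + o) = -4*(k + 2*o) = -8*o - 4*k)
-36464 + n((-8)**2, 195) = -36464 + (-8*(-8)**2 - 4*195) = -36464 + (-8*64 - 780) = -36464 + (-512 - 780) = -36464 - 1292 = -37756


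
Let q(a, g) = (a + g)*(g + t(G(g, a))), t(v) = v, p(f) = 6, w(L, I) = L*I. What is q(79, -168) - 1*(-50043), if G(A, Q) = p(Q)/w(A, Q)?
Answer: 143769029/2212 ≈ 64995.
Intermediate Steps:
w(L, I) = I*L
G(A, Q) = 6/(A*Q) (G(A, Q) = 6/((Q*A)) = 6/((A*Q)) = 6*(1/(A*Q)) = 6/(A*Q))
q(a, g) = (a + g)*(g + 6/(a*g)) (q(a, g) = (a + g)*(g + 6/(g*a)) = (a + g)*(g + 6/(a*g)))
q(79, -168) - 1*(-50043) = ((-168)² + 6/79 + 6/(-168) + 79*(-168)) - 1*(-50043) = (28224 + 6*(1/79) + 6*(-1/168) - 13272) + 50043 = (28224 + 6/79 - 1/28 - 13272) + 50043 = 33073913/2212 + 50043 = 143769029/2212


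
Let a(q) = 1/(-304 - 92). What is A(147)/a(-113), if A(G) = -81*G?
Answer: 4715172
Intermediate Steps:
a(q) = -1/396 (a(q) = 1/(-396) = -1/396)
A(147)/a(-113) = (-81*147)/(-1/396) = -11907*(-396) = 4715172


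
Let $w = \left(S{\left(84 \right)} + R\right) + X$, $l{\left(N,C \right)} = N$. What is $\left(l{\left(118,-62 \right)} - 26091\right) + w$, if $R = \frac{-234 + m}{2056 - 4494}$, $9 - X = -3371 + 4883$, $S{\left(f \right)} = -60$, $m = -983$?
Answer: $- \frac{67131551}{2438} \approx -27536.0$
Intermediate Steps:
$X = -1503$ ($X = 9 - \left(-3371 + 4883\right) = 9 - 1512 = -1503$)
$R = \frac{1217}{2438}$ ($R = \frac{-234 - 983}{2056 - 4494} = - \frac{1217}{-2438} = \left(-1217\right) \left(- \frac{1}{2438}\right) = \frac{1217}{2438} \approx 0.49918$)
$w = - \frac{3809377}{2438}$ ($w = \left(-60 + \frac{1217}{2438}\right) - 1503 = - \frac{145063}{2438} - 1503 = - \frac{3809377}{2438} \approx -1562.5$)
$\left(l{\left(118,-62 \right)} - 26091\right) + w = \left(118 - 26091\right) - \frac{3809377}{2438} = -25973 - \frac{3809377}{2438} = - \frac{67131551}{2438}$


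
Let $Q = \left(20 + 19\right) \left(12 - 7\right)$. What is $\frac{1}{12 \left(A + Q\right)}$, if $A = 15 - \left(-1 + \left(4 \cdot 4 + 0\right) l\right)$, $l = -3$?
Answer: $\frac{1}{3108} \approx 0.00032175$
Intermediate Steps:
$Q = 195$ ($Q = 39 \cdot 5 = 195$)
$A = 64$ ($A = 15 - \left(-1 + \left(4 \cdot 4 + 0\right) \left(-3\right)\right) = 15 - \left(-1 + \left(16 + 0\right) \left(-3\right)\right) = 15 - \left(-1 + 16 \left(-3\right)\right) = 15 - \left(-1 - 48\right) = 15 - -49 = 15 + 49 = 64$)
$\frac{1}{12 \left(A + Q\right)} = \frac{1}{12 \left(64 + 195\right)} = \frac{1}{12 \cdot 259} = \frac{1}{3108}$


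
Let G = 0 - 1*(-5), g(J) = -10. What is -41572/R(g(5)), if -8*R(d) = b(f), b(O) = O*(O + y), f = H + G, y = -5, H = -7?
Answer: 166288/7 ≈ 23755.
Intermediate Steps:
G = 5 (G = 0 + 5 = 5)
f = -2 (f = -7 + 5 = -2)
b(O) = O*(-5 + O) (b(O) = O*(O - 5) = O*(-5 + O))
R(d) = -7/4 (R(d) = -(-1)*(-5 - 2)/4 = -(-1)*(-7)/4 = -⅛*14 = -7/4)
-41572/R(g(5)) = -41572/(-7/4) = -41572*(-4/7) = 166288/7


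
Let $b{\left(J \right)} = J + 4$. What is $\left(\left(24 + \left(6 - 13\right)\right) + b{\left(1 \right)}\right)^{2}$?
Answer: $484$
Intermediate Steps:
$b{\left(J \right)} = 4 + J$
$\left(\left(24 + \left(6 - 13\right)\right) + b{\left(1 \right)}\right)^{2} = \left(\left(24 + \left(6 - 13\right)\right) + \left(4 + 1\right)\right)^{2} = \left(\left(24 + \left(6 - 13\right)\right) + 5\right)^{2} = \left(\left(24 - 7\right) + 5\right)^{2} = \left(17 + 5\right)^{2} = 22^{2} = 484$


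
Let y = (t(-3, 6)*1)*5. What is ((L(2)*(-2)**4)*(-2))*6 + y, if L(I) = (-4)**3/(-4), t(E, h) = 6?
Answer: -3042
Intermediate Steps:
L(I) = 16 (L(I) = -64*(-1/4) = 16)
y = 30 (y = (6*1)*5 = 6*5 = 30)
((L(2)*(-2)**4)*(-2))*6 + y = ((16*(-2)**4)*(-2))*6 + 30 = ((16*16)*(-2))*6 + 30 = (256*(-2))*6 + 30 = -512*6 + 30 = -3072 + 30 = -3042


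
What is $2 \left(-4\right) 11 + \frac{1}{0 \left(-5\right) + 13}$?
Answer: $- \frac{1143}{13} \approx -87.923$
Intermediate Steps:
$2 \left(-4\right) 11 + \frac{1}{0 \left(-5\right) + 13} = \left(-8\right) 11 + \frac{1}{0 + 13} = -88 + \frac{1}{13} = - \frac{1143}{13}$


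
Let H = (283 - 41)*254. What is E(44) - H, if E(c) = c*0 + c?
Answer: -61424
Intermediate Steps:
E(c) = c (E(c) = 0 + c = c)
H = 61468 (H = 242*254 = 61468)
E(44) - H = 44 - 1*61468 = 44 - 61468 = -61424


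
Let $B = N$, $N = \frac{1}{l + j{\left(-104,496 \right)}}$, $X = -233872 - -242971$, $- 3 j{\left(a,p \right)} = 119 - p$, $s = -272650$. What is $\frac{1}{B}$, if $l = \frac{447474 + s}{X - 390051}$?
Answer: $\frac{458636}{3663} \approx 125.21$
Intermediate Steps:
$j{\left(a,p \right)} = - \frac{119}{3} + \frac{p}{3}$ ($j{\left(a,p \right)} = - \frac{119 - p}{3} = - \frac{119}{3} + \frac{p}{3}$)
$X = 9099$ ($X = -233872 + 242971 = 9099$)
$l = - \frac{1681}{3663}$ ($l = \frac{447474 - 272650}{9099 - 390051} = \frac{174824}{-380952} = 174824 \left(- \frac{1}{380952}\right) = - \frac{1681}{3663} \approx -0.45891$)
$N = \frac{3663}{458636}$ ($N = \frac{1}{- \frac{1681}{3663} + \left(- \frac{119}{3} + \frac{1}{3} \cdot 496\right)} = \frac{1}{- \frac{1681}{3663} + \left(- \frac{119}{3} + \frac{496}{3}\right)} = \frac{1}{- \frac{1681}{3663} + \frac{377}{3}} = \frac{1}{\frac{458636}{3663}} = \frac{3663}{458636} \approx 0.0079867$)
$B = \frac{3663}{458636} \approx 0.0079867$
$\frac{1}{B} = \frac{1}{\frac{3663}{458636}} = \frac{458636}{3663}$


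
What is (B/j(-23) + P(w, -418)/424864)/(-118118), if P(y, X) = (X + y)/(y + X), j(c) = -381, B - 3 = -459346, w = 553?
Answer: -27879757819/2731448106816 ≈ -0.010207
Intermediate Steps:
B = -459343 (B = 3 - 459346 = -459343)
P(y, X) = 1 (P(y, X) = (X + y)/(X + y) = 1)
(B/j(-23) + P(w, -418)/424864)/(-118118) = (-459343/(-381) + 1/424864)/(-118118) = (-459343*(-1/381) + 1*(1/424864))*(-1/118118) = (459343/381 + 1/424864)*(-1/118118) = (195158304733/161873184)*(-1/118118) = -27879757819/2731448106816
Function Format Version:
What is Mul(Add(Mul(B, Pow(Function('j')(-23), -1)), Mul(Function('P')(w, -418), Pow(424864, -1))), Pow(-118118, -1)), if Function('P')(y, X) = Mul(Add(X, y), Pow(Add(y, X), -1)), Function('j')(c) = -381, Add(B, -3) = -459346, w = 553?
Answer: Rational(-27879757819, 2731448106816) ≈ -0.010207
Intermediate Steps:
B = -459343 (B = Add(3, -459346) = -459343)
Function('P')(y, X) = 1 (Function('P')(y, X) = Mul(Add(X, y), Pow(Add(X, y), -1)) = 1)
Mul(Add(Mul(B, Pow(Function('j')(-23), -1)), Mul(Function('P')(w, -418), Pow(424864, -1))), Pow(-118118, -1)) = Mul(Add(Mul(-459343, Pow(-381, -1)), Mul(1, Pow(424864, -1))), Pow(-118118, -1)) = Mul(Add(Mul(-459343, Rational(-1, 381)), Mul(1, Rational(1, 424864))), Rational(-1, 118118)) = Mul(Add(Rational(459343, 381), Rational(1, 424864)), Rational(-1, 118118)) = Mul(Rational(195158304733, 161873184), Rational(-1, 118118)) = Rational(-27879757819, 2731448106816)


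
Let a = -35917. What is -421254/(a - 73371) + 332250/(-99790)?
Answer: 286299933/545292476 ≈ 0.52504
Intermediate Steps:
-421254/(a - 73371) + 332250/(-99790) = -421254/(-35917 - 73371) + 332250/(-99790) = -421254/(-109288) + 332250*(-1/99790) = -421254*(-1/109288) - 33225/9979 = 210627/54644 - 33225/9979 = 286299933/545292476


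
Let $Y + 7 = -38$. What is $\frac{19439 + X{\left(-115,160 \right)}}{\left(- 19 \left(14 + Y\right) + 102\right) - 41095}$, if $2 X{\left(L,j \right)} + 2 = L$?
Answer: $- \frac{38761}{80808} \approx -0.47967$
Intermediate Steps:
$Y = -45$ ($Y = -7 - 38 = -45$)
$X{\left(L,j \right)} = -1 + \frac{L}{2}$
$\frac{19439 + X{\left(-115,160 \right)}}{\left(- 19 \left(14 + Y\right) + 102\right) - 41095} = \frac{19439 + \left(-1 + \frac{1}{2} \left(-115\right)\right)}{\left(- 19 \left(14 - 45\right) + 102\right) - 41095} = \frac{19439 - \frac{117}{2}}{\left(\left(-19\right) \left(-31\right) + 102\right) - 41095} = \frac{19439 - \frac{117}{2}}{\left(589 + 102\right) - 41095} = \frac{38761}{2 \left(691 - 41095\right)} = \frac{38761}{2 \left(-40404\right)} = \frac{38761}{2} \left(- \frac{1}{40404}\right) = - \frac{38761}{80808}$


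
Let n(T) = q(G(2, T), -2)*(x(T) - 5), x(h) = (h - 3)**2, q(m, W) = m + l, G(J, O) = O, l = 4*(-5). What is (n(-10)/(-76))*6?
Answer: 7380/19 ≈ 388.42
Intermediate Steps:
l = -20
q(m, W) = -20 + m (q(m, W) = m - 20 = -20 + m)
x(h) = (-3 + h)**2
n(T) = (-20 + T)*(-5 + (-3 + T)**2) (n(T) = (-20 + T)*((-3 + T)**2 - 5) = (-20 + T)*(-5 + (-3 + T)**2))
(n(-10)/(-76))*6 = (((-20 - 10)*(-5 + (-3 - 10)**2))/(-76))*6 = (-30*(-5 + (-13)**2)*(-1/76))*6 = (-30*(-5 + 169)*(-1/76))*6 = (-30*164*(-1/76))*6 = -4920*(-1/76)*6 = (1230/19)*6 = 7380/19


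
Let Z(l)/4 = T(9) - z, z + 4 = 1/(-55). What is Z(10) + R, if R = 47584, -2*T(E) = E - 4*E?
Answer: 2620974/55 ≈ 47654.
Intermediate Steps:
z = -221/55 (z = -4 + 1/(-55) = -4 - 1/55 = -221/55 ≈ -4.0182)
T(E) = 3*E/2 (T(E) = -(E - 4*E)/2 = -(-3)*E/2 = 3*E/2)
Z(l) = 3854/55 (Z(l) = 4*((3/2)*9 - 1*(-221/55)) = 4*(27/2 + 221/55) = 4*(1927/110) = 3854/55)
Z(10) + R = 3854/55 + 47584 = 2620974/55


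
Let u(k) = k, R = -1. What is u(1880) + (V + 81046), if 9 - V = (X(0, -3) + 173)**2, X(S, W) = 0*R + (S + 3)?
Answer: 51959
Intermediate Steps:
X(S, W) = 3 + S (X(S, W) = 0*(-1) + (S + 3) = 0 + (3 + S) = 3 + S)
V = -30967 (V = 9 - ((3 + 0) + 173)**2 = 9 - (3 + 173)**2 = 9 - 1*176**2 = 9 - 1*30976 = 9 - 30976 = -30967)
u(1880) + (V + 81046) = 1880 + (-30967 + 81046) = 1880 + 50079 = 51959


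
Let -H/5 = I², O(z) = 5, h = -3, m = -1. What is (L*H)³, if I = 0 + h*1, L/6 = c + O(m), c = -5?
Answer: 0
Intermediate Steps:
L = 0 (L = 6*(-5 + 5) = 6*0 = 0)
I = -3 (I = 0 - 3*1 = 0 - 3 = -3)
H = -45 (H = -5*(-3)² = -5*9 = -45)
(L*H)³ = (0*(-45))³ = 0³ = 0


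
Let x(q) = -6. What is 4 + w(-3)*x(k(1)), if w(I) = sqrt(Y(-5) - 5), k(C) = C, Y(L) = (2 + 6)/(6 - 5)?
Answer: 4 - 6*sqrt(3) ≈ -6.3923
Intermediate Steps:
Y(L) = 8 (Y(L) = 8/1 = 8*1 = 8)
w(I) = sqrt(3) (w(I) = sqrt(8 - 5) = sqrt(3))
4 + w(-3)*x(k(1)) = 4 + sqrt(3)*(-6) = 4 - 6*sqrt(3)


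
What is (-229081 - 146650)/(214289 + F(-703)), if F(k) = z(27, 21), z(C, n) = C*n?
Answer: -375731/214856 ≈ -1.7488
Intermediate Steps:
F(k) = 567 (F(k) = 27*21 = 567)
(-229081 - 146650)/(214289 + F(-703)) = (-229081 - 146650)/(214289 + 567) = -375731/214856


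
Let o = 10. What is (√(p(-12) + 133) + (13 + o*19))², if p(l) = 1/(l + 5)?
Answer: (1421 + √6510)²/49 ≈ 46022.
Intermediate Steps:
p(l) = 1/(5 + l)
(√(p(-12) + 133) + (13 + o*19))² = (√(1/(5 - 12) + 133) + (13 + 10*19))² = (√(1/(-7) + 133) + (13 + 190))² = (√(-⅐ + 133) + 203)² = (√(930/7) + 203)² = (√6510/7 + 203)² = (203 + √6510/7)²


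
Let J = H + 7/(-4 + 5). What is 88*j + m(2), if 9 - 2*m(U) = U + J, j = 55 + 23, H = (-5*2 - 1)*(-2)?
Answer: 6853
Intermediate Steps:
H = 22 (H = (-10 - 1)*(-2) = -11*(-2) = 22)
J = 29 (J = 22 + 7/(-4 + 5) = 22 + 7/1 = 22 + 7*1 = 22 + 7 = 29)
j = 78
m(U) = -10 - U/2 (m(U) = 9/2 - (U + 29)/2 = 9/2 - (29 + U)/2 = 9/2 + (-29/2 - U/2) = -10 - U/2)
88*j + m(2) = 88*78 + (-10 - 1/2*2) = 6864 + (-10 - 1) = 6864 - 11 = 6853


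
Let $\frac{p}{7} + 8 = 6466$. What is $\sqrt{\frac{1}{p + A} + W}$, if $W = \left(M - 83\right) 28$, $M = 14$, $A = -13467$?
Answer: $\frac{i \sqrt{1946227450033}}{31739} \approx 43.955 i$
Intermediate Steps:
$p = 45206$ ($p = -56 + 7 \cdot 6466 = -56 + 45262 = 45206$)
$W = -1932$ ($W = \left(14 - 83\right) 28 = \left(-69\right) 28 = -1932$)
$\sqrt{\frac{1}{p + A} + W} = \sqrt{\frac{1}{45206 - 13467} - 1932} = \sqrt{\frac{1}{31739} - 1932} = \sqrt{- \frac{61319747}{31739}} = \frac{i \sqrt{1946227450033}}{31739}$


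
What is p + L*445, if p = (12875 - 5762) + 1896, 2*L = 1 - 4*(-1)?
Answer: 20243/2 ≈ 10122.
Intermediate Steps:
L = 5/2 (L = (1 - 4*(-1))/2 = (1 + 4)/2 = (½)*5 = 5/2 ≈ 2.5000)
p = 9009 (p = 7113 + 1896 = 9009)
p + L*445 = 9009 + (5/2)*445 = 9009 + 2225/2 = 20243/2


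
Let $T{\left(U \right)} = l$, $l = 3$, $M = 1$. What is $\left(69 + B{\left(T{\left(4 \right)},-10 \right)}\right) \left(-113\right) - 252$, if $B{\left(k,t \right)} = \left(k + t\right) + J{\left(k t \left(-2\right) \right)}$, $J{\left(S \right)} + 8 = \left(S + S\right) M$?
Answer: $-19914$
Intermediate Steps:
$T{\left(U \right)} = 3$
$J{\left(S \right)} = -8 + 2 S$ ($J{\left(S \right)} = -8 + \left(S + S\right) 1 = -8 + 2 S 1 = -8 + 2 S$)
$B{\left(k,t \right)} = -8 + k + t - 4 k t$ ($B{\left(k,t \right)} = \left(k + t\right) + \left(-8 + 2 k t \left(-2\right)\right) = \left(k + t\right) + \left(-8 + 2 \left(- 2 k t\right)\right) = \left(k + t\right) - \left(8 + 4 k t\right) = -8 + k + t - 4 k t$)
$\left(69 + B{\left(T{\left(4 \right)},-10 \right)}\right) \left(-113\right) - 252 = \left(69 - \left(15 - 120\right)\right) \left(-113\right) - 252 = \left(69 + \left(-8 + 3 - 10 + 120\right)\right) \left(-113\right) - 252 = \left(69 + 105\right) \left(-113\right) - 252 = 174 \left(-113\right) - 252 = -19662 - 252 = -19914$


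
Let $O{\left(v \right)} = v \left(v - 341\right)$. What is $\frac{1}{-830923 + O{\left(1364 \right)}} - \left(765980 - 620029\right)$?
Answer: $- \frac{82381895998}{564449} \approx -1.4595 \cdot 10^{5}$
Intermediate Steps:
$O{\left(v \right)} = v \left(-341 + v\right)$
$\frac{1}{-830923 + O{\left(1364 \right)}} - \left(765980 - 620029\right) = \frac{1}{-830923 + 1364 \left(-341 + 1364\right)} - \left(765980 - 620029\right) = \frac{1}{-830923 + 1364 \cdot 1023} - 145951 = \frac{1}{-830923 + 1395372} - 145951 = \frac{1}{564449} - 145951 = - \frac{82381895998}{564449}$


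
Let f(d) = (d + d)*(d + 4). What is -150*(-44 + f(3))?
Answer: 300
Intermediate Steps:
f(d) = 2*d*(4 + d) (f(d) = (2*d)*(4 + d) = 2*d*(4 + d))
-150*(-44 + f(3)) = -150*(-44 + 2*3*(4 + 3)) = -150*(-44 + 2*3*7) = -150*(-44 + 42) = -150*(-2) = 300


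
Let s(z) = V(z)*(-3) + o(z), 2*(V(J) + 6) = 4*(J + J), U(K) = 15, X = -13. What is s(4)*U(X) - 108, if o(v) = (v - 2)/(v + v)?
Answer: -2217/4 ≈ -554.25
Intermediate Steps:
V(J) = -6 + 4*J (V(J) = -6 + (4*(J + J))/2 = -6 + (4*(2*J))/2 = -6 + (8*J)/2 = -6 + 4*J)
o(v) = (-2 + v)/(2*v) (o(v) = (-2 + v)/((2*v)) = (-2 + v)*(1/(2*v)) = (-2 + v)/(2*v))
s(z) = 18 - 12*z + (-2 + z)/(2*z) (s(z) = (-6 + 4*z)*(-3) + (-2 + z)/(2*z) = (18 - 12*z) + (-2 + z)/(2*z) = 18 - 12*z + (-2 + z)/(2*z))
s(4)*U(X) - 108 = (37/2 - 1/4 - 12*4)*15 - 108 = (37/2 - 1*1/4 - 48)*15 - 108 = (37/2 - 1/4 - 48)*15 - 108 = -119/4*15 - 108 = -1785/4 - 108 = -2217/4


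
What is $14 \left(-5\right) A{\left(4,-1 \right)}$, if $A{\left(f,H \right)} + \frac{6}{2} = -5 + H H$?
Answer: $490$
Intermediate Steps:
$A{\left(f,H \right)} = -8 + H^{2}$ ($A{\left(f,H \right)} = -3 + \left(-5 + H H\right) = -3 + \left(-5 + H^{2}\right) = -8 + H^{2}$)
$14 \left(-5\right) A{\left(4,-1 \right)} = 14 \left(-5\right) \left(-8 + \left(-1\right)^{2}\right) = - 70 \left(-8 + 1\right) = \left(-70\right) \left(-7\right) = 490$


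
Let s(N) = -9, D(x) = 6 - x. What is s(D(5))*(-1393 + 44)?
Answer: 12141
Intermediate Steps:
s(D(5))*(-1393 + 44) = -9*(-1393 + 44) = -9*(-1349) = 12141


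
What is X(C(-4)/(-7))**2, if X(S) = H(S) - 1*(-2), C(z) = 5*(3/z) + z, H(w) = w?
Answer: 7569/784 ≈ 9.6543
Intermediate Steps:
C(z) = z + 15/z (C(z) = 15/z + z = z + 15/z)
X(S) = 2 + S (X(S) = S - 1*(-2) = S + 2 = 2 + S)
X(C(-4)/(-7))**2 = (2 + (-4 + 15/(-4))/(-7))**2 = (2 + (-4 + 15*(-1/4))*(-1/7))**2 = (2 + (-4 - 15/4)*(-1/7))**2 = (2 - 31/4*(-1/7))**2 = (2 + 31/28)**2 = (87/28)**2 = 7569/784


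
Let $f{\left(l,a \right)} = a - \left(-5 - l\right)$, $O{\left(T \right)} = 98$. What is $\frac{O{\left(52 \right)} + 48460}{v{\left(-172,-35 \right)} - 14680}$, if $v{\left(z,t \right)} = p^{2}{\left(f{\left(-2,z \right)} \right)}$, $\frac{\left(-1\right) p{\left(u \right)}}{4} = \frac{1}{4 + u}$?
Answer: $- \frac{660995775}{199831492} \approx -3.3078$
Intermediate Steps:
$f{\left(l,a \right)} = 5 + a + l$ ($f{\left(l,a \right)} = a + \left(5 + l\right) = 5 + a + l$)
$p{\left(u \right)} = - \frac{4}{4 + u}$
$v{\left(z,t \right)} = \frac{16}{\left(7 + z\right)^{2}}$ ($v{\left(z,t \right)} = \left(- \frac{4}{4 + \left(5 + z - 2\right)}\right)^{2} = \left(- \frac{4}{4 + \left(3 + z\right)}\right)^{2} = \left(- \frac{4}{7 + z}\right)^{2} = \frac{16}{\left(7 + z\right)^{2}}$)
$\frac{O{\left(52 \right)} + 48460}{v{\left(-172,-35 \right)} - 14680} = \frac{98 + 48460}{\frac{16}{\left(7 - 172\right)^{2}} - 14680} = \frac{48558}{\frac{16}{27225} - 14680} = \frac{48558}{- \frac{399662984}{27225}} = 48558 \left(- \frac{27225}{399662984}\right) = - \frac{660995775}{199831492}$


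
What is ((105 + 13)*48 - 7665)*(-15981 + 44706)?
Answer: -57478725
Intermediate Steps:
((105 + 13)*48 - 7665)*(-15981 + 44706) = (118*48 - 7665)*28725 = (5664 - 7665)*28725 = -2001*28725 = -57478725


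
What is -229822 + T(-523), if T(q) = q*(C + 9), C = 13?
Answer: -241328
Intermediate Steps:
T(q) = 22*q (T(q) = q*(13 + 9) = q*22 = 22*q)
-229822 + T(-523) = -229822 + 22*(-523) = -229822 - 11506 = -241328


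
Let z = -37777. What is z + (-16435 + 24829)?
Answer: -29383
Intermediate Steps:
z + (-16435 + 24829) = -37777 + (-16435 + 24829) = -37777 + 8394 = -29383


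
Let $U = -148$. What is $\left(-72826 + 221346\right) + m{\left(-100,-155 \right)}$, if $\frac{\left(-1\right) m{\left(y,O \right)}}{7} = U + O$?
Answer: $150641$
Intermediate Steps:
$m{\left(y,O \right)} = 1036 - 7 O$ ($m{\left(y,O \right)} = - 7 \left(-148 + O\right) = 1036 - 7 O$)
$\left(-72826 + 221346\right) + m{\left(-100,-155 \right)} = \left(-72826 + 221346\right) + \left(1036 - -1085\right) = 148520 + \left(1036 + 1085\right) = 148520 + 2121 = 150641$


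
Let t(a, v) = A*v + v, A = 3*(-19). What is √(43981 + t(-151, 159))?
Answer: √35077 ≈ 187.29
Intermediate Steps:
A = -57
t(a, v) = -56*v (t(a, v) = -57*v + v = -56*v)
√(43981 + t(-151, 159)) = √(43981 - 56*159) = √(43981 - 8904) = √35077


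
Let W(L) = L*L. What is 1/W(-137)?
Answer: 1/18769 ≈ 5.3279e-5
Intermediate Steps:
W(L) = L**2
1/W(-137) = 1/((-137)**2) = 1/18769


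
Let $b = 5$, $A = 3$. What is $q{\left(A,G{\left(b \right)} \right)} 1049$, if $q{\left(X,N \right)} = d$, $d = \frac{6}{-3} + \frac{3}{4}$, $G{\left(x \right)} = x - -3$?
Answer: $- \frac{5245}{4} \approx -1311.3$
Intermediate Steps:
$G{\left(x \right)} = 3 + x$ ($G{\left(x \right)} = x + 3 = 3 + x$)
$d = - \frac{5}{4}$ ($d = 6 \left(- \frac{1}{3}\right) + 3 \cdot \frac{1}{4} = -2 + \frac{3}{4} = - \frac{5}{4} \approx -1.25$)
$q{\left(X,N \right)} = - \frac{5}{4}$
$q{\left(A,G{\left(b \right)} \right)} 1049 = \left(- \frac{5}{4}\right) 1049 = - \frac{5245}{4}$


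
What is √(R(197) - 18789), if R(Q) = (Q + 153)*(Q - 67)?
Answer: √26711 ≈ 163.44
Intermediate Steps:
R(Q) = (-67 + Q)*(153 + Q) (R(Q) = (153 + Q)*(-67 + Q) = (-67 + Q)*(153 + Q))
√(R(197) - 18789) = √((-10251 + 197² + 86*197) - 18789) = √((-10251 + 38809 + 16942) - 18789) = √(45500 - 18789) = √26711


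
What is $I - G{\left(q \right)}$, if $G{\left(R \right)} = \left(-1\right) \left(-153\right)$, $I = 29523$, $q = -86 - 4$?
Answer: $29370$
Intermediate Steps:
$q = -90$
$G{\left(R \right)} = 153$
$I - G{\left(q \right)} = 29523 - 153 = 29370$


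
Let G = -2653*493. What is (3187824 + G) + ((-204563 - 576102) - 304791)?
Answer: 794439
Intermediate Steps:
G = -1307929
(3187824 + G) + ((-204563 - 576102) - 304791) = (3187824 - 1307929) + ((-204563 - 576102) - 304791) = 1879895 + (-780665 - 304791) = 1879895 - 1085456 = 794439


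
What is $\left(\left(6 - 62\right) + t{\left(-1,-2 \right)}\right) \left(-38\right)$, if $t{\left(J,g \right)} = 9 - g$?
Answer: $1710$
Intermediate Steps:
$\left(\left(6 - 62\right) + t{\left(-1,-2 \right)}\right) \left(-38\right) = \left(\left(6 - 62\right) + \left(9 - -2\right)\right) \left(-38\right) = \left(-56 + \left(9 + 2\right)\right) \left(-38\right) = \left(-56 + 11\right) \left(-38\right) = \left(-45\right) \left(-38\right) = 1710$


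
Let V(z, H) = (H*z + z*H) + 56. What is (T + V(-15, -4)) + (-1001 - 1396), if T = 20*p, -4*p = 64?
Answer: -2541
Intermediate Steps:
p = -16 (p = -¼*64 = -16)
T = -320 (T = 20*(-16) = -320)
V(z, H) = 56 + 2*H*z (V(z, H) = (H*z + H*z) + 56 = 2*H*z + 56 = 56 + 2*H*z)
(T + V(-15, -4)) + (-1001 - 1396) = (-320 + (56 + 2*(-4)*(-15))) + (-1001 - 1396) = (-320 + (56 + 120)) - 2397 = (-320 + 176) - 2397 = -144 - 2397 = -2541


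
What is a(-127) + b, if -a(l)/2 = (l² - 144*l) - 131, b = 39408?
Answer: -29164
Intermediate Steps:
a(l) = 262 - 2*l² + 288*l (a(l) = -2*((l² - 144*l) - 131) = -2*(-131 + l² - 144*l) = 262 - 2*l² + 288*l)
a(-127) + b = (262 - 2*(-127)² + 288*(-127)) + 39408 = (262 - 2*16129 - 36576) + 39408 = (262 - 32258 - 36576) + 39408 = -68572 + 39408 = -29164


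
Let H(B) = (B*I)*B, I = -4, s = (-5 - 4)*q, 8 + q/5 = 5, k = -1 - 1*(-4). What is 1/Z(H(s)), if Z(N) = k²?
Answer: ⅑ ≈ 0.11111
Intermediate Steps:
k = 3 (k = -1 + 4 = 3)
q = -15 (q = -40 + 5*5 = -40 + 25 = -15)
s = 135 (s = (-5 - 4)*(-15) = -9*(-15) = 135)
H(B) = -4*B² (H(B) = (B*(-4))*B = (-4*B)*B = -4*B²)
Z(N) = 9 (Z(N) = 3² = 9)
1/Z(H(s)) = 1/9 = ⅑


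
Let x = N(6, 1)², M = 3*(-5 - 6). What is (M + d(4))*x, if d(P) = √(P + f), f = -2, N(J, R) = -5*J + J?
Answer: -19008 + 576*√2 ≈ -18193.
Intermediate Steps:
N(J, R) = -4*J
d(P) = √(-2 + P) (d(P) = √(P - 2) = √(-2 + P))
M = -33 (M = 3*(-11) = -33)
x = 576 (x = (-4*6)² = (-24)² = 576)
(M + d(4))*x = (-33 + √(-2 + 4))*576 = (-33 + √2)*576 = -19008 + 576*√2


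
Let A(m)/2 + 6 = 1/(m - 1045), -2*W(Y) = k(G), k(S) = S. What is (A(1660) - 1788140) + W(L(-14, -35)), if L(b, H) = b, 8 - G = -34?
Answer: -1099726393/615 ≈ -1.7882e+6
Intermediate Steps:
G = 42 (G = 8 - 1*(-34) = 8 + 34 = 42)
W(Y) = -21 (W(Y) = -½*42 = -21)
A(m) = -12 + 2/(-1045 + m) (A(m) = -12 + 2/(m - 1045) = -12 + 2/(-1045 + m))
(A(1660) - 1788140) + W(L(-14, -35)) = (2*(6271 - 6*1660)/(-1045 + 1660) - 1788140) - 21 = (2*(6271 - 9960)/615 - 1788140) - 21 = (2*(1/615)*(-3689) - 1788140) - 21 = (-7378/615 - 1788140) - 21 = -1099713478/615 - 21 = -1099726393/615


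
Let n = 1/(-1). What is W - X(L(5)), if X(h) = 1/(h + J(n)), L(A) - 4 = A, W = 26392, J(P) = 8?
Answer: 448663/17 ≈ 26392.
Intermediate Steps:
n = -1
L(A) = 4 + A
X(h) = 1/(8 + h) (X(h) = 1/(h + 8) = 1/(8 + h))
W - X(L(5)) = 26392 - 1/(8 + (4 + 5)) = 26392 - 1/(8 + 9) = 26392 - 1/17 = 448663/17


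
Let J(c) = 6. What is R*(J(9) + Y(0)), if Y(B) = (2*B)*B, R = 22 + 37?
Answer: 354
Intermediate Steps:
R = 59
Y(B) = 2*B**2
R*(J(9) + Y(0)) = 59*(6 + 2*0**2) = 59*(6 + 2*0) = 59*(6 + 0) = 59*6 = 354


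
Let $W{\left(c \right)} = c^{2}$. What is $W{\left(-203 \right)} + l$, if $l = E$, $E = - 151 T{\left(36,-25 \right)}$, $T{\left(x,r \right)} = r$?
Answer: $44984$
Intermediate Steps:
$E = 3775$ ($E = \left(-151\right) \left(-25\right) = 3775$)
$l = 3775$
$W{\left(-203 \right)} + l = \left(-203\right)^{2} + 3775 = 41209 + 3775 = 44984$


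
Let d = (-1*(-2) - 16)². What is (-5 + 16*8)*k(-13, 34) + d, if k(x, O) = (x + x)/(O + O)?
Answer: 5065/34 ≈ 148.97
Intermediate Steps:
k(x, O) = x/O (k(x, O) = (2*x)/((2*O)) = (2*x)*(1/(2*O)) = x/O)
d = 196 (d = (2 - 16)² = (-14)² = 196)
(-5 + 16*8)*k(-13, 34) + d = (-5 + 16*8)*(-13/34) + 196 = (-5 + 128)*(-13*1/34) + 196 = 123*(-13/34) + 196 = -1599/34 + 196 = 5065/34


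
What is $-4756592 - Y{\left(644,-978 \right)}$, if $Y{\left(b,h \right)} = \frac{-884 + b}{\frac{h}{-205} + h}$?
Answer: $- \frac{39541551346}{8313} \approx -4.7566 \cdot 10^{6}$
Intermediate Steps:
$Y{\left(b,h \right)} = \frac{205 \left(-884 + b\right)}{204 h}$ ($Y{\left(b,h \right)} = \frac{-884 + b}{h \left(- \frac{1}{205}\right) + h} = \frac{-884 + b}{- \frac{h}{205} + h} = \frac{-884 + b}{\frac{204}{205} h} = \left(-884 + b\right) \frac{205}{204 h} = \frac{205 \left(-884 + b\right)}{204 h}$)
$-4756592 - Y{\left(644,-978 \right)} = -4756592 - \frac{205 \left(-884 + 644\right)}{204 \left(-978\right)} = -4756592 - \frac{205}{204} \left(- \frac{1}{978}\right) \left(-240\right) = -4756592 - \frac{2050}{8313} = - \frac{39541551346}{8313}$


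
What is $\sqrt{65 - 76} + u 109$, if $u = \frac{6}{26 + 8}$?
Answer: $\frac{327}{17} + i \sqrt{11} \approx 19.235 + 3.3166 i$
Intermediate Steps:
$u = \frac{3}{17}$ ($u = \frac{6}{34} = 6 \cdot \frac{1}{34} = \frac{3}{17} \approx 0.17647$)
$\sqrt{65 - 76} + u 109 = \sqrt{65 - 76} + \frac{3}{17} \cdot 109 = \sqrt{-11} + \frac{327}{17} = i \sqrt{11} + \frac{327}{17} = \frac{327}{17} + i \sqrt{11}$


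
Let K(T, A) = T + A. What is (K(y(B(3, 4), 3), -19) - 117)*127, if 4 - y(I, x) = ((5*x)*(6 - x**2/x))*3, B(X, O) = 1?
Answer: -33909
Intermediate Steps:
y(I, x) = 4 - 15*x*(6 - x) (y(I, x) = 4 - (5*x)*(6 - x**2/x)*3 = 4 - (5*x)*(6 - x)*3 = 4 - 5*x*(6 - x)*3 = 4 - 15*x*(6 - x))
K(T, A) = A + T
(K(y(B(3, 4), 3), -19) - 117)*127 = ((-19 + (4 - 90*3 + 15*3**2)) - 117)*127 = ((-19 + (4 - 270 + 15*9)) - 117)*127 = ((-19 + (4 - 270 + 135)) - 117)*127 = ((-19 - 131) - 117)*127 = (-150 - 117)*127 = -267*127 = -33909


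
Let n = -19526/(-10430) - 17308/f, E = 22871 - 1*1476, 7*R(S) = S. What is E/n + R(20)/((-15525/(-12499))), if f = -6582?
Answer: 7984804277241053/1679260075605 ≈ 4755.0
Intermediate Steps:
R(S) = S/7
E = 21395 (E = 22871 - 1476 = 21395)
n = 77260643/17162565 (n = -19526/(-10430) - 17308/(-6582) = -19526*(-1/10430) - 17308*(-1/6582) = 9763/5215 + 8654/3291 = 77260643/17162565 ≈ 4.5017)
E/n + R(20)/((-15525/(-12499))) = 21395/(77260643/17162565) + ((⅐)*20)/((-15525/(-12499))) = 21395*(17162565/77260643) + 20/(7*((-15525*(-1/12499)))) = 367193078175/77260643 + 20/(7*(15525/12499)) = 367193078175/77260643 + (20/7)*(12499/15525) = 367193078175/77260643 + 49996/21735 = 7984804277241053/1679260075605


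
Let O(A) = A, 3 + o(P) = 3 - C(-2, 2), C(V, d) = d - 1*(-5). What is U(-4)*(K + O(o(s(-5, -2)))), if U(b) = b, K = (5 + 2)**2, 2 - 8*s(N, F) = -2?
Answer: -168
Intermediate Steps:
s(N, F) = 1/2 (s(N, F) = 1/4 - 1/8*(-2) = 1/4 + 1/4 = 1/2)
C(V, d) = 5 + d (C(V, d) = d + 5 = 5 + d)
o(P) = -7 (o(P) = -3 + (3 - (5 + 2)) = -3 + (3 - 1*7) = -3 + (3 - 7) = -3 - 4 = -7)
K = 49 (K = 7**2 = 49)
U(-4)*(K + O(o(s(-5, -2)))) = -4*(49 - 7) = -4*42 = -168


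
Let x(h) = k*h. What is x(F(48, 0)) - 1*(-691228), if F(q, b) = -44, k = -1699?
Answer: 765984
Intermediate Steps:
x(h) = -1699*h
x(F(48, 0)) - 1*(-691228) = -1699*(-44) - 1*(-691228) = 74756 + 691228 = 765984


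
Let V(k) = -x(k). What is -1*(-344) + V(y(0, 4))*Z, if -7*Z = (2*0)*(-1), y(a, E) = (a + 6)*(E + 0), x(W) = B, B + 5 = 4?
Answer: 344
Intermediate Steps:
B = -1 (B = -5 + 4 = -1)
x(W) = -1
y(a, E) = E*(6 + a) (y(a, E) = (6 + a)*E = E*(6 + a))
Z = 0 (Z = -2*0*(-1)/7 = -0*(-1) = -1/7*0 = 0)
V(k) = 1 (V(k) = -1*(-1) = 1)
-1*(-344) + V(y(0, 4))*Z = -1*(-344) + 1*0 = 344 + 0 = 344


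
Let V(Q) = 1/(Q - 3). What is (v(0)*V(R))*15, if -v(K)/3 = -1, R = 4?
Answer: 45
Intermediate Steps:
v(K) = 3 (v(K) = -3*(-1) = 3)
V(Q) = 1/(-3 + Q)
(v(0)*V(R))*15 = (3/(-3 + 4))*15 = (3/1)*15 = (3*1)*15 = 3*15 = 45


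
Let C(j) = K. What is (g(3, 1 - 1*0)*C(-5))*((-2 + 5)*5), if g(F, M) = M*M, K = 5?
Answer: 75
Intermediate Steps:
C(j) = 5
g(F, M) = M**2
(g(3, 1 - 1*0)*C(-5))*((-2 + 5)*5) = ((1 - 1*0)**2*5)*((-2 + 5)*5) = ((1 + 0)**2*5)*(3*5) = (1**2*5)*15 = (1*5)*15 = 5*15 = 75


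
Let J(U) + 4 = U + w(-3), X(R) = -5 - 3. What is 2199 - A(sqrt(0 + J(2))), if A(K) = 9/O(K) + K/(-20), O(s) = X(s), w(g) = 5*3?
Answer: 17601/8 + sqrt(13)/20 ≈ 2200.3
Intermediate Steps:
w(g) = 15
X(R) = -8
O(s) = -8
J(U) = 11 + U (J(U) = -4 + (U + 15) = -4 + (15 + U) = 11 + U)
A(K) = -9/8 - K/20 (A(K) = 9/(-8) + K/(-20) = 9*(-1/8) + K*(-1/20) = -9/8 - K/20)
2199 - A(sqrt(0 + J(2))) = 2199 - (-9/8 - sqrt(0 + (11 + 2))/20) = 2199 - (-9/8 - sqrt(0 + 13)/20) = 2199 - (-9/8 - sqrt(13)/20) = 2199 + (9/8 + sqrt(13)/20) = 17601/8 + sqrt(13)/20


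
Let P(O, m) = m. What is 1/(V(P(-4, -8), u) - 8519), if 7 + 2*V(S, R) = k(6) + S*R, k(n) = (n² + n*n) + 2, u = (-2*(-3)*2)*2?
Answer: -2/17163 ≈ -0.00011653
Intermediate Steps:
u = 24 (u = (6*2)*2 = 12*2 = 24)
k(n) = 2 + 2*n² (k(n) = (n² + n²) + 2 = 2*n² + 2 = 2 + 2*n²)
V(S, R) = 67/2 + R*S/2 (V(S, R) = -7/2 + ((2 + 2*6²) + S*R)/2 = -7/2 + ((2 + 2*36) + R*S)/2 = -7/2 + ((2 + 72) + R*S)/2 = -7/2 + (74 + R*S)/2 = -7/2 + (37 + R*S/2) = 67/2 + R*S/2)
1/(V(P(-4, -8), u) - 8519) = 1/((67/2 + (½)*24*(-8)) - 8519) = 1/((67/2 - 96) - 8519) = 1/(-125/2 - 8519) = 1/(-17163/2) = -2/17163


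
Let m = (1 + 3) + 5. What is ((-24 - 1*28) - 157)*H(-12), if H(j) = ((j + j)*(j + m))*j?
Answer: 180576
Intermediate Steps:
m = 9 (m = 4 + 5 = 9)
H(j) = 2*j**2*(9 + j) (H(j) = ((j + j)*(j + 9))*j = ((2*j)*(9 + j))*j = (2*j*(9 + j))*j = 2*j**2*(9 + j))
((-24 - 1*28) - 157)*H(-12) = ((-24 - 1*28) - 157)*(2*(-12)**2*(9 - 12)) = ((-24 - 28) - 157)*(2*144*(-3)) = (-52 - 157)*(-864) = -209*(-864) = 180576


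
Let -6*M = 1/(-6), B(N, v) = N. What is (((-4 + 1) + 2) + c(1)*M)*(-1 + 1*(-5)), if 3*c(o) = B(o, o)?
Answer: 107/18 ≈ 5.9444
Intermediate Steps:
M = 1/36 (M = -⅙/(-6) = -⅙*(-⅙) = 1/36 ≈ 0.027778)
c(o) = o/3
(((-4 + 1) + 2) + c(1)*M)*(-1 + 1*(-5)) = (((-4 + 1) + 2) + ((⅓)*1)*(1/36))*(-1 + 1*(-5)) = ((-3 + 2) + (⅓)*(1/36))*(-1 - 5) = (-1 + 1/108)*(-6) = -107/108*(-6) = 107/18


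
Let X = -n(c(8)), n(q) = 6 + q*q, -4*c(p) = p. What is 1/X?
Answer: -1/10 ≈ -0.10000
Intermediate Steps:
c(p) = -p/4
n(q) = 6 + q**2
X = -10 (X = -(6 + (-1/4*8)**2) = -(6 + (-2)**2) = -(6 + 4) = -1*10 = -10)
1/X = 1/(-10) = -1/10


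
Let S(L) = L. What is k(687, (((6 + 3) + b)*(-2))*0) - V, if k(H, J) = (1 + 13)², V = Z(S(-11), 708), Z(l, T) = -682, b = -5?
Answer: 878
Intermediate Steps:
V = -682
k(H, J) = 196 (k(H, J) = 14² = 196)
k(687, (((6 + 3) + b)*(-2))*0) - V = 196 - 1*(-682) = 196 + 682 = 878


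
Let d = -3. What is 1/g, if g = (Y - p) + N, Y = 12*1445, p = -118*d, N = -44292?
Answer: -1/27306 ≈ -3.6622e-5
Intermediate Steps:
p = 354 (p = -118*(-3) = 354)
Y = 17340
g = -27306 (g = (17340 - 1*354) - 44292 = (17340 - 354) - 44292 = 16986 - 44292 = -27306)
1/g = 1/(-27306) = -1/27306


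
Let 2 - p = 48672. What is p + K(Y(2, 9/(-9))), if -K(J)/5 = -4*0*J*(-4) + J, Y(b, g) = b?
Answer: -48680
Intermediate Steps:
p = -48670 (p = 2 - 1*48672 = 2 - 48672 = -48670)
K(J) = -5*J (K(J) = -5*(-4*0*J*(-4) + J) = -5*(-0*(-4) + J) = -5*(-4*0 + J) = -5*(0 + J) = -5*J)
p + K(Y(2, 9/(-9))) = -48670 - 5*2 = -48670 - 10 = -48680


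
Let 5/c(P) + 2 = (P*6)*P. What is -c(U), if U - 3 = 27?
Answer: -5/5398 ≈ -0.00092627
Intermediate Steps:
U = 30 (U = 3 + 27 = 30)
c(P) = 5/(-2 + 6*P²) (c(P) = 5/(-2 + (P*6)*P) = 5/(-2 + (6*P)*P) = 5/(-2 + 6*P²))
-c(U) = -5/(2*(-1 + 3*30²)) = -5/(2*(-1 + 3*900)) = -5/(2*(-1 + 2700)) = -5/(2*2699) = -1*5/5398 = -5/5398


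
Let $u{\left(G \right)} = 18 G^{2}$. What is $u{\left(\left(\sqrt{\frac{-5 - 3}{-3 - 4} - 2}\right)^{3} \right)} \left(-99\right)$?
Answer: $\frac{384912}{343} \approx 1122.2$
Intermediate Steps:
$u{\left(\left(\sqrt{\frac{-5 - 3}{-3 - 4} - 2}\right)^{3} \right)} \left(-99\right) = 18 \left(\left(\sqrt{\frac{-5 - 3}{-3 - 4} - 2}\right)^{3}\right)^{2} \left(-99\right) = 18 \left(\left(\sqrt{- \frac{8}{-7} - 2}\right)^{3}\right)^{2} \left(-99\right) = 18 \left(\left(\sqrt{\left(-8\right) \left(- \frac{1}{7}\right) - 2}\right)^{3}\right)^{2} \left(-99\right) = 18 \left(\left(\sqrt{\frac{8}{7} - 2}\right)^{3}\right)^{2} \left(-99\right) = 18 \left(\left(\sqrt{- \frac{6}{7}}\right)^{3}\right)^{2} \left(-99\right) = 18 \left(\left(\frac{i \sqrt{42}}{7}\right)^{3}\right)^{2} \left(-99\right) = 18 \left(- \frac{6 i \sqrt{42}}{49}\right)^{2} \left(-99\right) = 18 \left(- \frac{216}{343}\right) \left(-99\right) = \left(- \frac{3888}{343}\right) \left(-99\right) = \frac{384912}{343}$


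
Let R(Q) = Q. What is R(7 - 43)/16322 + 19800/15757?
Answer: 161304174/128592877 ≈ 1.2544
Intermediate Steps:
R(7 - 43)/16322 + 19800/15757 = (7 - 43)/16322 + 19800/15757 = -36*1/16322 + 19800*(1/15757) = -18/8161 + 19800/15757 = 161304174/128592877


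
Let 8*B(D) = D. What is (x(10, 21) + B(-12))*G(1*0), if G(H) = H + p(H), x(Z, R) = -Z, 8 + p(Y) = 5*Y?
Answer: 92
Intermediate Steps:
B(D) = D/8
p(Y) = -8 + 5*Y
G(H) = -8 + 6*H (G(H) = H + (-8 + 5*H) = -8 + 6*H)
(x(10, 21) + B(-12))*G(1*0) = (-1*10 + (⅛)*(-12))*(-8 + 6*(1*0)) = (-10 - 3/2)*(-8 + 6*0) = -23*(-8 + 0)/2 = -23/2*(-8) = 92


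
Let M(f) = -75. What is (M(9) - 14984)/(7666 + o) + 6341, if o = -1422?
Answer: 39578145/6244 ≈ 6338.6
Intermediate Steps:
(M(9) - 14984)/(7666 + o) + 6341 = (-75 - 14984)/(7666 - 1422) + 6341 = -15059/6244 + 6341 = 39578145/6244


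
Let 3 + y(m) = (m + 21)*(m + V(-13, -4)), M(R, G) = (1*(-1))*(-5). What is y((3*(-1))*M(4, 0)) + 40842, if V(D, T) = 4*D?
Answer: 40437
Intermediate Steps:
M(R, G) = 5 (M(R, G) = -1*(-5) = 5)
y(m) = -3 + (-52 + m)*(21 + m) (y(m) = -3 + (m + 21)*(m + 4*(-13)) = -3 + (21 + m)*(m - 52) = -3 + (21 + m)*(-52 + m) = -3 + (-52 + m)*(21 + m))
y((3*(-1))*M(4, 0)) + 40842 = (-1095 + ((3*(-1))*5)² - 31*3*(-1)*5) + 40842 = (-1095 + (-3*5)² - (-93)*5) + 40842 = (-1095 + (-15)² - 31*(-15)) + 40842 = (-1095 + 225 + 465) + 40842 = -405 + 40842 = 40437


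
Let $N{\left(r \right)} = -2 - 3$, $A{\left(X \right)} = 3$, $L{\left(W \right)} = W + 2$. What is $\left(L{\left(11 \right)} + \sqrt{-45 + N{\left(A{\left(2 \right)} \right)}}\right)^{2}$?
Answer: $119 + 130 i \sqrt{2} \approx 119.0 + 183.85 i$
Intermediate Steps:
$L{\left(W \right)} = 2 + W$
$N{\left(r \right)} = -5$ ($N{\left(r \right)} = -2 - 3 = -5$)
$\left(L{\left(11 \right)} + \sqrt{-45 + N{\left(A{\left(2 \right)} \right)}}\right)^{2} = \left(\left(2 + 11\right) + \sqrt{-45 - 5}\right)^{2} = \left(13 + \sqrt{-50}\right)^{2} = \left(13 + 5 i \sqrt{2}\right)^{2}$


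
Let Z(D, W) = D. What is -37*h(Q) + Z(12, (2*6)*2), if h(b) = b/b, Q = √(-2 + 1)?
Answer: -25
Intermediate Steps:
Q = I (Q = √(-1) = I ≈ 1.0*I)
h(b) = 1
-37*h(Q) + Z(12, (2*6)*2) = -37*1 + 12 = -37 + 12 = -25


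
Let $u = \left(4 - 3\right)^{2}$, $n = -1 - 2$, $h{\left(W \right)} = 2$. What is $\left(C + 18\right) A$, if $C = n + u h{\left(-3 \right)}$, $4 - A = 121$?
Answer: $-1989$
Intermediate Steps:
$n = -3$
$A = -117$ ($A = 4 - 121 = -117$)
$u = 1$ ($u = 1^{2} = 1$)
$C = -1$ ($C = -3 + 1 \cdot 2 = -3 + 2 = -1$)
$\left(C + 18\right) A = \left(-1 + 18\right) \left(-117\right) = 17 \left(-117\right) = -1989$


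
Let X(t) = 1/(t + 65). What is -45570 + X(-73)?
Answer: -364561/8 ≈ -45570.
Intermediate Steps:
X(t) = 1/(65 + t)
-45570 + X(-73) = -45570 + 1/(65 - 73) = -45570 + 1/(-8) = -45570 - ⅛ = -364561/8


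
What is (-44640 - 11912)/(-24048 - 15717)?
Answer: 56552/39765 ≈ 1.4222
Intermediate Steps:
(-44640 - 11912)/(-24048 - 15717) = -56552/(-39765) = -56552*(-1/39765) = 56552/39765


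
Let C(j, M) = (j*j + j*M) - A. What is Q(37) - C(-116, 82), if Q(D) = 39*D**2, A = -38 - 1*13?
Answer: 49396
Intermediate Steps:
A = -51 (A = -38 - 13 = -51)
C(j, M) = 51 + j**2 + M*j (C(j, M) = (j*j + j*M) - 1*(-51) = (j**2 + M*j) + 51 = 51 + j**2 + M*j)
Q(37) - C(-116, 82) = 39*37**2 - (51 + (-116)**2 + 82*(-116)) = 39*1369 - (51 + 13456 - 9512) = 53391 - 1*3995 = 53391 - 3995 = 49396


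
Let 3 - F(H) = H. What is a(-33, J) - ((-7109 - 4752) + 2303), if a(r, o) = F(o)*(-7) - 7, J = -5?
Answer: 9495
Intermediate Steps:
F(H) = 3 - H
a(r, o) = -28 + 7*o (a(r, o) = (3 - o)*(-7) - 7 = (-21 + 7*o) - 7 = -28 + 7*o)
a(-33, J) - ((-7109 - 4752) + 2303) = (-28 + 7*(-5)) - ((-7109 - 4752) + 2303) = (-28 - 35) - (-11861 + 2303) = -63 - 1*(-9558) = -63 + 9558 = 9495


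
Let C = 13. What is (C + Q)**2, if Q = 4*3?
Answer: 625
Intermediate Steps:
Q = 12
(C + Q)**2 = (13 + 12)**2 = 25**2 = 625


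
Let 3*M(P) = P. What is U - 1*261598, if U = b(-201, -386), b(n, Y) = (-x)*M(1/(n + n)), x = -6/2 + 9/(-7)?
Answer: -368068391/1407 ≈ -2.6160e+5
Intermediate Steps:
M(P) = P/3
x = -30/7 (x = -6*½ + 9*(-⅐) = -3 - 9/7 = -30/7 ≈ -4.2857)
b(n, Y) = 5/(7*n) (b(n, Y) = (-1*(-30/7))*(1/(3*(n + n))) = 30*(1/(3*((2*n))))/7 = 30*((1/(2*n))/3)/7 = 30*(1/(6*n))/7 = 5/(7*n))
U = -5/1407 (U = (5/7)/(-201) = (5/7)*(-1/201) = -5/1407 ≈ -0.0035537)
U - 1*261598 = -5/1407 - 1*261598 = -5/1407 - 261598 = -368068391/1407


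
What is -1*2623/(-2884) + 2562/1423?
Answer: 11121337/4103932 ≈ 2.7099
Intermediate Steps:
-1*2623/(-2884) + 2562/1423 = -2623*(-1/2884) + 2562*(1/1423) = 2623/2884 + 2562/1423 = 11121337/4103932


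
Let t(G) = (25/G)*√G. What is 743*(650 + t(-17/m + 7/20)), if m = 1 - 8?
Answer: 482950 + 37150*√13615/389 ≈ 4.9409e+5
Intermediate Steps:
m = -7
t(G) = 25/√G
743*(650 + t(-17/m + 7/20)) = 743*(650 + 25/√(-17/(-7) + 7/20)) = 743*(650 + 25/√(-17*(-⅐) + 7*(1/20))) = 743*(650 + 25/√(17/7 + 7/20)) = 743*(650 + 25/√(389/140)) = 743*(650 + 25*(2*√13615/389)) = 743*(650 + 50*√13615/389) = 482950 + 37150*√13615/389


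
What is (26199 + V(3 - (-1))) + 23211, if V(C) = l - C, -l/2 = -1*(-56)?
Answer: 49294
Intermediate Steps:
l = -112 (l = -(-2)*(-56) = -2*56 = -112)
V(C) = -112 - C
(26199 + V(3 - (-1))) + 23211 = (26199 + (-112 - (3 - (-1)))) + 23211 = (26199 + (-112 - (3 - 1*(-1)))) + 23211 = (26199 + (-112 - (3 + 1))) + 23211 = (26199 + (-112 - 1*4)) + 23211 = (26199 + (-112 - 4)) + 23211 = (26199 - 116) + 23211 = 26083 + 23211 = 49294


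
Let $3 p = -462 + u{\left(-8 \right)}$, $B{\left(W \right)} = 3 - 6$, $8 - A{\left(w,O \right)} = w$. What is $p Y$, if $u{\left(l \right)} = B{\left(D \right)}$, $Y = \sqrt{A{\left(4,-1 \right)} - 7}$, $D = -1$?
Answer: $- 155 i \sqrt{3} \approx - 268.47 i$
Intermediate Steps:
$A{\left(w,O \right)} = 8 - w$
$Y = i \sqrt{3}$ ($Y = \sqrt{\left(8 - 4\right) - 7} = \sqrt{4 - 7} = \sqrt{-3} = i \sqrt{3} \approx 1.732 i$)
$B{\left(W \right)} = -3$ ($B{\left(W \right)} = 3 - 6 = -3$)
$u{\left(l \right)} = -3$
$p = -155$ ($p = \frac{-462 - 3}{3} = \frac{1}{3} \left(-465\right) = -155$)
$p Y = - 155 i \sqrt{3}$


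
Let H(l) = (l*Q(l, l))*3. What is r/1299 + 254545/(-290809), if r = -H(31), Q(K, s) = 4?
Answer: -146278301/125920297 ≈ -1.1617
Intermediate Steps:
H(l) = 12*l (H(l) = (l*4)*3 = (4*l)*3 = 12*l)
r = -372 (r = -12*31 = -1*372 = -372)
r/1299 + 254545/(-290809) = -372/1299 + 254545/(-290809) = -372*1/1299 + 254545*(-1/290809) = -124/433 - 254545/290809 = -146278301/125920297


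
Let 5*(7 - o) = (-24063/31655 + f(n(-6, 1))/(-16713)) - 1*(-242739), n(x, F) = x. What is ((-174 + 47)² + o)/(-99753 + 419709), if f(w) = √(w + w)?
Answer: -673399/6647550 + I*√3/13368561570 ≈ -0.1013 + 1.2956e-10*I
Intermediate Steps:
f(w) = √2*√w (f(w) = √(2*w) = √2*√w)
o = -590982389/12175 + 2*I*√3/83565 (o = 7 - ((-24063/31655 + (√2*√(-6))/(-16713)) - 1*(-242739))/5 = 7 - ((-24063*1/31655 + (√2*(I*√6))*(-1/16713)) + 242739)/5 = 7 - ((-1851/2435 + (2*I*√3)*(-1/16713)) + 242739)/5 = 7 - ((-1851/2435 - 2*I*√3/16713) + 242739)/5 = 7 - (591067614/2435 - 2*I*√3/16713)/5 = 7 + (-591067614/12175 + 2*I*√3/83565) = -590982389/12175 + 2*I*√3/83565 ≈ -48541.0 + 4.1454e-5*I)
((-174 + 47)² + o)/(-99753 + 419709) = ((-174 + 47)² + (-590982389/12175 + 2*I*√3/83565))/(-99753 + 419709) = ((-127)² + (-590982389/12175 + 2*I*√3/83565))/319956 = (16129 + (-590982389/12175 + 2*I*√3/83565))*(1/319956) = (-394611814/12175 + 2*I*√3/83565)*(1/319956) = -673399/6647550 + I*√3/13368561570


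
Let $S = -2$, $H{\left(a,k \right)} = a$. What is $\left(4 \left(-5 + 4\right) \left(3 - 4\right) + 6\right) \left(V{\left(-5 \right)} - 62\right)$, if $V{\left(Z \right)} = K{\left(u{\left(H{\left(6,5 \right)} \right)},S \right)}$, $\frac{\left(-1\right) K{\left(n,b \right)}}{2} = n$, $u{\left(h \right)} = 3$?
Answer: $-680$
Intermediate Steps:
$K{\left(n,b \right)} = - 2 n$
$V{\left(Z \right)} = -6$ ($V{\left(Z \right)} = \left(-2\right) 3 = -6$)
$\left(4 \left(-5 + 4\right) \left(3 - 4\right) + 6\right) \left(V{\left(-5 \right)} - 62\right) = \left(4 \left(-5 + 4\right) \left(3 - 4\right) + 6\right) \left(-6 - 62\right) = \left(4 \left(\left(-1\right) \left(-1\right)\right) + 6\right) \left(-68\right) = \left(4 \cdot 1 + 6\right) \left(-68\right) = \left(4 + 6\right) \left(-68\right) = 10 \left(-68\right) = -680$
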